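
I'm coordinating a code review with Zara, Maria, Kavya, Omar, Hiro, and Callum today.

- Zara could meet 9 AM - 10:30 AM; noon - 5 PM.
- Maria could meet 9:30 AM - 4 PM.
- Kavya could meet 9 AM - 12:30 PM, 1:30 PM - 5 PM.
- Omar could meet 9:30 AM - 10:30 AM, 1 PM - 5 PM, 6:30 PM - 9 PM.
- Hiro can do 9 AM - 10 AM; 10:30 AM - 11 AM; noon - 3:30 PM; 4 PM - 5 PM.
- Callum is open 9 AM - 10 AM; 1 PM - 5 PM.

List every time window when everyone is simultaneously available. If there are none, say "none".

Zara ∩ Maria: 09:30-10:30, 12:00-16:00.
Zara ∩ Maria ∩ Kavya: 09:30-10:30, 12:00-12:30, 13:30-16:00.
Zara ∩ Maria ∩ Kavya ∩ Omar: 09:30-10:30, 13:30-16:00.
Zara ∩ Maria ∩ Kavya ∩ Omar ∩ Hiro: 09:30-10:00, 13:30-15:30.
Zara ∩ Maria ∩ Kavya ∩ Omar ∩ Hiro ∩ Callum: 09:30-10:00, 13:30-15:30.
So the common availability across everyone is 09:30-10:00, 13:30-15:30.

09:30-10:00, 13:30-15:30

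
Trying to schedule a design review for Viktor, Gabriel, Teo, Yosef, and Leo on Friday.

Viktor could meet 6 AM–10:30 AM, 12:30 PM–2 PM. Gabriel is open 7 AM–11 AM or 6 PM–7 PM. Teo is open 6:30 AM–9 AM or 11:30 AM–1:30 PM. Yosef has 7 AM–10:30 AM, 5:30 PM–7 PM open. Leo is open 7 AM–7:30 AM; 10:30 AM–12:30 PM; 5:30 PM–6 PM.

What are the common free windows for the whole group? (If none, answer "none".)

07:00-07:30

Viktor ∩ Gabriel: 07:00-10:30.
Viktor ∩ Gabriel ∩ Teo: 07:00-09:00.
Viktor ∩ Gabriel ∩ Teo ∩ Yosef: 07:00-09:00.
Viktor ∩ Gabriel ∩ Teo ∩ Yosef ∩ Leo: 07:00-07:30.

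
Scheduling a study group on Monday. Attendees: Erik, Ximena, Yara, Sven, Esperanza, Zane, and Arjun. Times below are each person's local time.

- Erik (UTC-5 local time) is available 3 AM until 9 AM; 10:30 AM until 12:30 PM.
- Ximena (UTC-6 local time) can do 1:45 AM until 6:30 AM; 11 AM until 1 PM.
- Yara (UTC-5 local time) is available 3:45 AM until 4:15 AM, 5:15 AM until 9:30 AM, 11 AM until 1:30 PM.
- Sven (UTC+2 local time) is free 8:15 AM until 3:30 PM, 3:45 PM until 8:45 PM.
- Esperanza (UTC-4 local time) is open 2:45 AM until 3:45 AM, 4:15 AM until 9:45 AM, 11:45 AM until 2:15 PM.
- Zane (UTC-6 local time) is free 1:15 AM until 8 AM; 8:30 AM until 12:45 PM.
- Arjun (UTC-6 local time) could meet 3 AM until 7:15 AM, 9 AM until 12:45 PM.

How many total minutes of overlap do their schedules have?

180

Erik in UTC: 08:00-14:00, 15:30-17:30 (add 5h to convert from UTC-5).
Ximena in UTC: 07:45-12:30, 17:00-19:00 (add 6h to convert from UTC-6).
Yara in UTC: 08:45-09:15, 10:15-14:30, 16:00-18:30 (add 5h to convert from UTC-5).
Sven in UTC: 06:15-13:30, 13:45-18:45 (subtract 2h to convert from UTC+2).
Esperanza in UTC: 06:45-07:45, 08:15-13:45, 15:45-18:15 (add 4h to convert from UTC-4).
Zane in UTC: 07:15-14:00, 14:30-18:45 (add 6h to convert from UTC-6).
Arjun in UTC: 09:00-13:15, 15:00-18:45 (add 6h to convert from UTC-6).
Erik ∩ Ximena: 08:00-12:30, 17:00-17:30.
Erik ∩ Ximena ∩ Yara: 08:45-09:15, 10:15-12:30, 17:00-17:30.
Erik ∩ Ximena ∩ Yara ∩ Sven: 08:45-09:15, 10:15-12:30, 17:00-17:30.
Erik ∩ Ximena ∩ Yara ∩ Sven ∩ Esperanza: 08:45-09:15, 10:15-12:30, 17:00-17:30.
Erik ∩ Ximena ∩ Yara ∩ Sven ∩ Esperanza ∩ Zane: 08:45-09:15, 10:15-12:30, 17:00-17:30.
Erik ∩ Ximena ∩ Yara ∩ Sven ∩ Esperanza ∩ Zane ∩ Arjun: 09:00-09:15, 10:15-12:30, 17:00-17:30.
Summing the common windows: 15 + 135 + 30 = 180 minutes.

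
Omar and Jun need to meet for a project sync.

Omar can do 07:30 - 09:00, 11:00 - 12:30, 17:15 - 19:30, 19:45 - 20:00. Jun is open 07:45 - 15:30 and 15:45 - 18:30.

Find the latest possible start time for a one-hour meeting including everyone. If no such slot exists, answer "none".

17:30

Omar ∩ Jun: 07:45-09:00, 11:00-12:30, 17:15-18:30.
So the common availability across everyone is 07:45-09:00, 11:00-12:30, 17:15-18:30.
The last common window of at least 60 minutes is 17:15-18:30; a 60-minute meeting can start as late as 17:30 and still end by 18:30.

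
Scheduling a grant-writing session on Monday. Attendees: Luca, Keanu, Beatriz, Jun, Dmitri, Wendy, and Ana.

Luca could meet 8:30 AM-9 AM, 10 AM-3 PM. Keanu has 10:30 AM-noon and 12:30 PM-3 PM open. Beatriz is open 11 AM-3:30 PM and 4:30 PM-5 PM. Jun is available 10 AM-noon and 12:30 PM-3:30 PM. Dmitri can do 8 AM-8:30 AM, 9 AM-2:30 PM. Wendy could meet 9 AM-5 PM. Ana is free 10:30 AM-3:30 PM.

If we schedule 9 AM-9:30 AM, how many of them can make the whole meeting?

2

Dmitri and Wendy can make the full 09:00-09:30 slot — that's 2.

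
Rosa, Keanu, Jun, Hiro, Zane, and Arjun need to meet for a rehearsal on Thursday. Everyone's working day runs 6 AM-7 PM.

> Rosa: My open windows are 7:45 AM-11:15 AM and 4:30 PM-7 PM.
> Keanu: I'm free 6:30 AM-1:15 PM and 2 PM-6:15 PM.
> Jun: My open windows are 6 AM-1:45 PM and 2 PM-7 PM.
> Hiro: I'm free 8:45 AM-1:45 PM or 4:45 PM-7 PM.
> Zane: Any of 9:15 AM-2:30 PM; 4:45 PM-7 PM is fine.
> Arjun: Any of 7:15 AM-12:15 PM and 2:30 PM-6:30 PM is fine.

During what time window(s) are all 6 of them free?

Rosa ∩ Keanu: 07:45-11:15, 16:30-18:15.
Rosa ∩ Keanu ∩ Jun: 07:45-11:15, 16:30-18:15.
Rosa ∩ Keanu ∩ Jun ∩ Hiro: 08:45-11:15, 16:45-18:15.
Rosa ∩ Keanu ∩ Jun ∩ Hiro ∩ Zane: 09:15-11:15, 16:45-18:15.
Rosa ∩ Keanu ∩ Jun ∩ Hiro ∩ Zane ∩ Arjun: 09:15-11:15, 16:45-18:15.

09:15-11:15, 16:45-18:15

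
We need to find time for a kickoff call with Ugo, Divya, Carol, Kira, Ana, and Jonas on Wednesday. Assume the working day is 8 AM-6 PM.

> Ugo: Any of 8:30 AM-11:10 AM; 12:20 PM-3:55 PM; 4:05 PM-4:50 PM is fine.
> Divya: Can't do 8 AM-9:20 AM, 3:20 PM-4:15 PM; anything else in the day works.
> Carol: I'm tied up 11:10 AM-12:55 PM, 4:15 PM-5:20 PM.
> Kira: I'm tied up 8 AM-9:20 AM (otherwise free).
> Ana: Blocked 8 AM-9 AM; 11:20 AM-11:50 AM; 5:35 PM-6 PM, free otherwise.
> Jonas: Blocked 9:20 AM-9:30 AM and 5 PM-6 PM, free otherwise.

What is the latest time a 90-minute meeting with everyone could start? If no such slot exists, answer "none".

Ugo free: 08:30-11:10, 12:20-15:55, 16:05-16:50.
Divya free: 09:20-15:20, 16:15-18:00 (invert busy blocks within the working day).
Carol free: 08:00-11:10, 12:55-16:15, 17:20-18:00 (invert busy blocks within the working day).
Kira free: 09:20-18:00 (invert busy blocks within the working day).
Ana free: 09:00-11:20, 11:50-17:35 (invert busy blocks within the working day).
Jonas free: 08:00-09:20, 09:30-17:00 (invert busy blocks within the working day).
Ugo ∩ Divya: 09:20-11:10, 12:20-15:20, 16:15-16:50.
Ugo ∩ Divya ∩ Carol: 09:20-11:10, 12:55-15:20.
Ugo ∩ Divya ∩ Carol ∩ Kira: 09:20-11:10, 12:55-15:20.
Ugo ∩ Divya ∩ Carol ∩ Kira ∩ Ana: 09:20-11:10, 12:55-15:20.
Ugo ∩ Divya ∩ Carol ∩ Kira ∩ Ana ∩ Jonas: 09:30-11:10, 12:55-15:20.
So the common availability across everyone is 09:30-11:10, 12:55-15:20.
The last common window of at least 90 minutes is 12:55-15:20; a 90-minute meeting can start as late as 13:50 and still end by 15:20.

13:50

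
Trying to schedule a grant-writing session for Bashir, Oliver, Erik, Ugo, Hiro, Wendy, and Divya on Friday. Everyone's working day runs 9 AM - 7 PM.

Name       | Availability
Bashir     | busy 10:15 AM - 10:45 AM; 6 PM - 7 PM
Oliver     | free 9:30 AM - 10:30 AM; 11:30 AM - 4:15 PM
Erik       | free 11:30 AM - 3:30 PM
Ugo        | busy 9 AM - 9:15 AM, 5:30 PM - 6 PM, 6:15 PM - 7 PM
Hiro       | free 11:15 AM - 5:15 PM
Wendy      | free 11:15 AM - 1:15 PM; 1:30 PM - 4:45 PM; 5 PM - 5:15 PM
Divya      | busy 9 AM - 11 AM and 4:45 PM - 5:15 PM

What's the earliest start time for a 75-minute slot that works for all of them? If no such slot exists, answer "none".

11:30

Bashir free: 09:00-10:15, 10:45-18:00 (invert busy blocks within the working day).
Oliver free: 09:30-10:30, 11:30-16:15.
Erik free: 11:30-15:30.
Ugo free: 09:15-17:30, 18:00-18:15 (invert busy blocks within the working day).
Hiro free: 11:15-17:15.
Wendy free: 11:15-13:15, 13:30-16:45, 17:00-17:15.
Divya free: 11:00-16:45, 17:15-19:00 (invert busy blocks within the working day).
Bashir ∩ Oliver: 09:30-10:15, 11:30-16:15.
Bashir ∩ Oliver ∩ Erik: 11:30-15:30.
Bashir ∩ Oliver ∩ Erik ∩ Ugo: 11:30-15:30.
Bashir ∩ Oliver ∩ Erik ∩ Ugo ∩ Hiro: 11:30-15:30.
Bashir ∩ Oliver ∩ Erik ∩ Ugo ∩ Hiro ∩ Wendy: 11:30-13:15, 13:30-15:30.
Bashir ∩ Oliver ∩ Erik ∩ Ugo ∩ Hiro ∩ Wendy ∩ Divya: 11:30-13:15, 13:30-15:30.
The first common window of at least 75 minutes is 11:30-13:15, so the earliest start is 11:30.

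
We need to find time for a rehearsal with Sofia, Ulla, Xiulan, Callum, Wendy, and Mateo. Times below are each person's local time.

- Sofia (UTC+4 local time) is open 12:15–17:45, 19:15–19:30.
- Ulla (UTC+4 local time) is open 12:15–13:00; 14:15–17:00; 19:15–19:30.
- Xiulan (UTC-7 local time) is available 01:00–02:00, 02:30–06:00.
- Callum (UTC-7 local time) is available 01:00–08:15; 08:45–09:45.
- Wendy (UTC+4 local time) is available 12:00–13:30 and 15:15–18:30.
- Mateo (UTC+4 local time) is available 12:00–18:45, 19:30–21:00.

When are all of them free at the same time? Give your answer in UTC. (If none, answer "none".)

Sofia in UTC: 08:15-13:45, 15:15-15:30 (subtract 4h to convert from UTC+4).
Ulla in UTC: 08:15-09:00, 10:15-13:00, 15:15-15:30 (subtract 4h to convert from UTC+4).
Xiulan in UTC: 08:00-09:00, 09:30-13:00 (add 7h to convert from UTC-7).
Callum in UTC: 08:00-15:15, 15:45-16:45 (add 7h to convert from UTC-7).
Wendy in UTC: 08:00-09:30, 11:15-14:30 (subtract 4h to convert from UTC+4).
Mateo in UTC: 08:00-14:45, 15:30-17:00 (subtract 4h to convert from UTC+4).
Sofia ∩ Ulla: 08:15-09:00, 10:15-13:00, 15:15-15:30.
Sofia ∩ Ulla ∩ Xiulan: 08:15-09:00, 10:15-13:00.
Sofia ∩ Ulla ∩ Xiulan ∩ Callum: 08:15-09:00, 10:15-13:00.
Sofia ∩ Ulla ∩ Xiulan ∩ Callum ∩ Wendy: 08:15-09:00, 11:15-13:00.
Sofia ∩ Ulla ∩ Xiulan ∩ Callum ∩ Wendy ∩ Mateo: 08:15-09:00, 11:15-13:00.
So the common availability across everyone is 08:15-09:00, 11:15-13:00.

08:15-09:00, 11:15-13:00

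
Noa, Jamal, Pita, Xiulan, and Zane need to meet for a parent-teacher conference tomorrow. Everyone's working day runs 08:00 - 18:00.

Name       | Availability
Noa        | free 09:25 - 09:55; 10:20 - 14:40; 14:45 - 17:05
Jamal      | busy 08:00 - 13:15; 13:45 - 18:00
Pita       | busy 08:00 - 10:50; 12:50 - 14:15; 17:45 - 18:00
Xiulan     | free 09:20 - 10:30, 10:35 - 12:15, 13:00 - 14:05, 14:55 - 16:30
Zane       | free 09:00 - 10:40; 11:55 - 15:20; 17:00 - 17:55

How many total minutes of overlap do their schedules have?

Noa free: 09:25-09:55, 10:20-14:40, 14:45-17:05.
Jamal free: 13:15-13:45 (invert busy blocks within the working day).
Pita free: 10:50-12:50, 14:15-17:45 (invert busy blocks within the working day).
Xiulan free: 09:20-10:30, 10:35-12:15, 13:00-14:05, 14:55-16:30.
Zane free: 09:00-10:40, 11:55-15:20, 17:00-17:55.
Noa ∩ Jamal: 13:15-13:45.
Noa ∩ Jamal ∩ Pita: ∅.
Noa ∩ Jamal ∩ Pita ∩ Xiulan: ∅.
Noa ∩ Jamal ∩ Pita ∩ Xiulan ∩ Zane: ∅.
There is no time when everyone is free.
There is no common window, so the total is 0 minutes.

0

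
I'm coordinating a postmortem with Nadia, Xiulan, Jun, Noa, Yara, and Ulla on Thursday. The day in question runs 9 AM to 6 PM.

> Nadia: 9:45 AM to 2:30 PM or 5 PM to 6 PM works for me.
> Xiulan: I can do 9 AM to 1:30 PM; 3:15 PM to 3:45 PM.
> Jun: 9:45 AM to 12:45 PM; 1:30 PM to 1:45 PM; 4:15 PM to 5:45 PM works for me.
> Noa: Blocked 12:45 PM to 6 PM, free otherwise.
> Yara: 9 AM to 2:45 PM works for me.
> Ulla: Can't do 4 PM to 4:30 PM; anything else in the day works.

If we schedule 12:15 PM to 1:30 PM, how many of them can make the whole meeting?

4

Nadia free: 09:45-14:30, 17:00-18:00.
Xiulan free: 09:00-13:30, 15:15-15:45.
Jun free: 09:45-12:45, 13:30-13:45, 16:15-17:45.
Noa free: 09:00-12:45 (invert busy blocks within the working day).
Yara free: 09:00-14:45.
Ulla free: 09:00-16:00, 16:30-18:00 (invert busy blocks within the working day).
Nadia, Xiulan, Yara, and Ulla can make the full 12:15-13:30 slot — that's 4.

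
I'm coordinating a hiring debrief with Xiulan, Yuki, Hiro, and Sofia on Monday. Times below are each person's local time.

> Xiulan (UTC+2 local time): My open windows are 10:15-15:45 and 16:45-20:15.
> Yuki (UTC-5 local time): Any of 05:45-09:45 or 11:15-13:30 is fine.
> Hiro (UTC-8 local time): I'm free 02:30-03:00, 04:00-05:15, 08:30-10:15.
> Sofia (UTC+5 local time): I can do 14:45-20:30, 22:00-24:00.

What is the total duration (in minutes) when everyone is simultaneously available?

Xiulan in UTC: 08:15-13:45, 14:45-18:15 (subtract 2h to convert from UTC+2).
Yuki in UTC: 10:45-14:45, 16:15-18:30 (add 5h to convert from UTC-5).
Hiro in UTC: 10:30-11:00, 12:00-13:15, 16:30-18:15 (add 8h to convert from UTC-8).
Sofia in UTC: 09:45-15:30, 17:00-19:00 (subtract 5h to convert from UTC+5).
Xiulan ∩ Yuki: 10:45-13:45, 16:15-18:15.
Xiulan ∩ Yuki ∩ Hiro: 10:45-11:00, 12:00-13:15, 16:30-18:15.
Xiulan ∩ Yuki ∩ Hiro ∩ Sofia: 10:45-11:00, 12:00-13:15, 17:00-18:15.
Those are the intersection windows.
Summing the common windows: 15 + 75 + 75 = 165 minutes.

165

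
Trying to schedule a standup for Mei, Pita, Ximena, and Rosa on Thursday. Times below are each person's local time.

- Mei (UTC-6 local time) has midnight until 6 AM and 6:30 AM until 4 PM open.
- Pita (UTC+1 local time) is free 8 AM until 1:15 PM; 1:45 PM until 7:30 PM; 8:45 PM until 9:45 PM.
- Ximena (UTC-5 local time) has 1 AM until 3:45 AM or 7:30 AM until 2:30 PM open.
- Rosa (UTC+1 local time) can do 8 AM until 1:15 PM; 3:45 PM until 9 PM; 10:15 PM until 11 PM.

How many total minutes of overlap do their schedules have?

330

Mei in UTC: 06:00-12:00, 12:30-22:00 (add 6h to convert from UTC-6).
Pita in UTC: 07:00-12:15, 12:45-18:30, 19:45-20:45 (subtract 1h to convert from UTC+1).
Ximena in UTC: 06:00-08:45, 12:30-19:30 (add 5h to convert from UTC-5).
Rosa in UTC: 07:00-12:15, 14:45-20:00, 21:15-22:00 (subtract 1h to convert from UTC+1).
Mei ∩ Pita: 07:00-12:00, 12:45-18:30, 19:45-20:45.
Mei ∩ Pita ∩ Ximena: 07:00-08:45, 12:45-18:30.
Mei ∩ Pita ∩ Ximena ∩ Rosa: 07:00-08:45, 14:45-18:30.
Summing the common windows: 105 + 225 = 330 minutes.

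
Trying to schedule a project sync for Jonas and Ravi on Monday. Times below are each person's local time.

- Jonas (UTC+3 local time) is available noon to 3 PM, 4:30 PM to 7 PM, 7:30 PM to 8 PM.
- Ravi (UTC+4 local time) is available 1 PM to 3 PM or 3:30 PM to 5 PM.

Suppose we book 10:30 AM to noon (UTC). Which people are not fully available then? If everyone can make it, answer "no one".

Jonas in UTC: 09:00-12:00, 13:30-16:00, 16:30-17:00 (subtract 3h to convert from UTC+3).
Ravi in UTC: 09:00-11:00, 11:30-13:00 (subtract 4h to convert from UTC+4).
Jonas: free for 10:30-12:00. Ravi: not fully free for 10:30-12:00.

Ravi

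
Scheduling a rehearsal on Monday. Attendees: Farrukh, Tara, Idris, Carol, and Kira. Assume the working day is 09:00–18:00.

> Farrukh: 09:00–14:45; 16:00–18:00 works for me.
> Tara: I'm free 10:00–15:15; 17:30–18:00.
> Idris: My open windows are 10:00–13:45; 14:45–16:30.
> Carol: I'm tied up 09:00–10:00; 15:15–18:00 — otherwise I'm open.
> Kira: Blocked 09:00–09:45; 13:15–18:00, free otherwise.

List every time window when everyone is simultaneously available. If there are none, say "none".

10:00-13:15

Farrukh free: 09:00-14:45, 16:00-18:00.
Tara free: 10:00-15:15, 17:30-18:00.
Idris free: 10:00-13:45, 14:45-16:30.
Carol free: 10:00-15:15 (invert busy blocks within the working day).
Kira free: 09:45-13:15 (invert busy blocks within the working day).
Farrukh ∩ Tara: 10:00-14:45, 17:30-18:00.
Farrukh ∩ Tara ∩ Idris: 10:00-13:45.
Farrukh ∩ Tara ∩ Idris ∩ Carol: 10:00-13:45.
Farrukh ∩ Tara ∩ Idris ∩ Carol ∩ Kira: 10:00-13:15.
So the common availability across everyone is 10:00-13:15.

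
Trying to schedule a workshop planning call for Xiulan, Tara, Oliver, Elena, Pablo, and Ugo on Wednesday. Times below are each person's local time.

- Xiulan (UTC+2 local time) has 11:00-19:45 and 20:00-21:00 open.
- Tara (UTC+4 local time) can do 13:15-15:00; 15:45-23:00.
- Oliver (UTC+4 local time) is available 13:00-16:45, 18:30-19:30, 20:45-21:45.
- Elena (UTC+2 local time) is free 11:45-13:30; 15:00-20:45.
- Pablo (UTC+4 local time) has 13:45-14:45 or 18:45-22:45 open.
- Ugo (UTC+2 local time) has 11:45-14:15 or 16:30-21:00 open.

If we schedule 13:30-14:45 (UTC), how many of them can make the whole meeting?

3

Xiulan in UTC: 09:00-17:45, 18:00-19:00 (subtract 2h to convert from UTC+2).
Tara in UTC: 09:15-11:00, 11:45-19:00 (subtract 4h to convert from UTC+4).
Oliver in UTC: 09:00-12:45, 14:30-15:30, 16:45-17:45 (subtract 4h to convert from UTC+4).
Elena in UTC: 09:45-11:30, 13:00-18:45 (subtract 2h to convert from UTC+2).
Pablo in UTC: 09:45-10:45, 14:45-18:45 (subtract 4h to convert from UTC+4).
Ugo in UTC: 09:45-12:15, 14:30-19:00 (subtract 2h to convert from UTC+2).
Xiulan, Tara, and Elena can make the full 13:30-14:45 slot — that's 3.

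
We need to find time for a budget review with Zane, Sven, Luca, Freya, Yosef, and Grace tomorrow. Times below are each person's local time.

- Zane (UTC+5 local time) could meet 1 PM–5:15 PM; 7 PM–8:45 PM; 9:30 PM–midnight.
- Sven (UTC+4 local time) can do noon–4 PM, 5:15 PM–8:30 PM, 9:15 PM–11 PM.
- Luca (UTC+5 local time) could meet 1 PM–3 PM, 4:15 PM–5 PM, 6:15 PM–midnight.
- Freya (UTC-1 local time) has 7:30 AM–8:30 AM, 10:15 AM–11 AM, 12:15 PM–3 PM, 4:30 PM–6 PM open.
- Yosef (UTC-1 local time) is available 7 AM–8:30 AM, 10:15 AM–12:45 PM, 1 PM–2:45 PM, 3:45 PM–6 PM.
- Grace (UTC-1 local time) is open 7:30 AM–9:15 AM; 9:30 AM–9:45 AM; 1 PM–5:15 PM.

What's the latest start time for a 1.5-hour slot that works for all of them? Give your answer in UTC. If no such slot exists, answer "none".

Zane in UTC: 08:00-12:15, 14:00-15:45, 16:30-19:00 (subtract 5h to convert from UTC+5).
Sven in UTC: 08:00-12:00, 13:15-16:30, 17:15-19:00 (subtract 4h to convert from UTC+4).
Luca in UTC: 08:00-10:00, 11:15-12:00, 13:15-19:00 (subtract 5h to convert from UTC+5).
Freya in UTC: 08:30-09:30, 11:15-12:00, 13:15-16:00, 17:30-19:00 (add 1h to convert from UTC-1).
Yosef in UTC: 08:00-09:30, 11:15-13:45, 14:00-15:45, 16:45-19:00 (add 1h to convert from UTC-1).
Grace in UTC: 08:30-10:15, 10:30-10:45, 14:00-18:15 (add 1h to convert from UTC-1).
Zane ∩ Sven: 08:00-12:00, 14:00-15:45, 17:15-19:00.
Zane ∩ Sven ∩ Luca: 08:00-10:00, 11:15-12:00, 14:00-15:45, 17:15-19:00.
Zane ∩ Sven ∩ Luca ∩ Freya: 08:30-09:30, 11:15-12:00, 14:00-15:45, 17:30-19:00.
Zane ∩ Sven ∩ Luca ∩ Freya ∩ Yosef: 08:30-09:30, 11:15-12:00, 14:00-15:45, 17:30-19:00.
Zane ∩ Sven ∩ Luca ∩ Freya ∩ Yosef ∩ Grace: 08:30-09:30, 14:00-15:45, 17:30-18:15.
The last common window of at least 90 minutes is 14:00-15:45; a 90-minute meeting can start as late as 14:15 and still end by 15:45.

14:15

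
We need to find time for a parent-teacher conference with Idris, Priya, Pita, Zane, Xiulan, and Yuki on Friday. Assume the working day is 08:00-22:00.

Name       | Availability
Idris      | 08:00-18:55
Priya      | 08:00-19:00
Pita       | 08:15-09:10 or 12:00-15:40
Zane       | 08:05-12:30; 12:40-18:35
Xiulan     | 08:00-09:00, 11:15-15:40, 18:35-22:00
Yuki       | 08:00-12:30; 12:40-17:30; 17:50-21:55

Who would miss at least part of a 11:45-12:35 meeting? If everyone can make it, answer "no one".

Idris: free for 11:45-12:35. Priya: free for 11:45-12:35. Pita: not fully free for 11:45-12:35. Zane: not fully free for 11:45-12:35. Xiulan: free for 11:45-12:35. Yuki: not fully free for 11:45-12:35.

Pita, Yuki, Zane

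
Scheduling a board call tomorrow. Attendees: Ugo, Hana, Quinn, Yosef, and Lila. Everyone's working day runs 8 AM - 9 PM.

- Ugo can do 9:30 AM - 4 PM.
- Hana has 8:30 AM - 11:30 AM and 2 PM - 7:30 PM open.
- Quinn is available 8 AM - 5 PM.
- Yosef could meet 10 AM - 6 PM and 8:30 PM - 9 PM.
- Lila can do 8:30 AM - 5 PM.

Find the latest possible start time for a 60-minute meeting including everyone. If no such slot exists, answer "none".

Ugo ∩ Hana: 09:30-11:30, 14:00-16:00.
Ugo ∩ Hana ∩ Quinn: 09:30-11:30, 14:00-16:00.
Ugo ∩ Hana ∩ Quinn ∩ Yosef: 10:00-11:30, 14:00-16:00.
Ugo ∩ Hana ∩ Quinn ∩ Yosef ∩ Lila: 10:00-11:30, 14:00-16:00.
So the common availability across everyone is 10:00-11:30, 14:00-16:00.
The last common window of at least 60 minutes is 14:00-16:00; a 60-minute meeting can start as late as 15:00 and still end by 16:00.

15:00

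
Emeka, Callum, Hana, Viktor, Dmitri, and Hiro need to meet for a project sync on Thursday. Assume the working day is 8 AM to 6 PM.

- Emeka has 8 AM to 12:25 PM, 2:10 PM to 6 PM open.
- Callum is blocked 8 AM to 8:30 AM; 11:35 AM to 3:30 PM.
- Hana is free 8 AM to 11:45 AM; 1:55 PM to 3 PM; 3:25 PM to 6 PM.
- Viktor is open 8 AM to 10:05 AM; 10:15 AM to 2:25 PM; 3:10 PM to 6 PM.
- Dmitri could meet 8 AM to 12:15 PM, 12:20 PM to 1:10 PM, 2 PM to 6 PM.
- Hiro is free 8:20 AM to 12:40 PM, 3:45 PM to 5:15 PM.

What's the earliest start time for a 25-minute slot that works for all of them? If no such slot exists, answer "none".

Emeka free: 08:00-12:25, 14:10-18:00.
Callum free: 08:30-11:35, 15:30-18:00 (invert busy blocks within the working day).
Hana free: 08:00-11:45, 13:55-15:00, 15:25-18:00.
Viktor free: 08:00-10:05, 10:15-14:25, 15:10-18:00.
Dmitri free: 08:00-12:15, 12:20-13:10, 14:00-18:00.
Hiro free: 08:20-12:40, 15:45-17:15.
Emeka ∩ Callum: 08:30-11:35, 15:30-18:00.
Emeka ∩ Callum ∩ Hana: 08:30-11:35, 15:30-18:00.
Emeka ∩ Callum ∩ Hana ∩ Viktor: 08:30-10:05, 10:15-11:35, 15:30-18:00.
Emeka ∩ Callum ∩ Hana ∩ Viktor ∩ Dmitri: 08:30-10:05, 10:15-11:35, 15:30-18:00.
Emeka ∩ Callum ∩ Hana ∩ Viktor ∩ Dmitri ∩ Hiro: 08:30-10:05, 10:15-11:35, 15:45-17:15.
The first common window of at least 25 minutes is 08:30-10:05, so the earliest start is 08:30.

08:30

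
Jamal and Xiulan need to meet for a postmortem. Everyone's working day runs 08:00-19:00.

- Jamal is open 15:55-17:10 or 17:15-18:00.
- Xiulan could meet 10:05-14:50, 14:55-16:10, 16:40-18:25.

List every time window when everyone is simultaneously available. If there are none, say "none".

Jamal ∩ Xiulan: 15:55-16:10, 16:40-17:10, 17:15-18:00.
Those are the intersection windows.

15:55-16:10, 16:40-17:10, 17:15-18:00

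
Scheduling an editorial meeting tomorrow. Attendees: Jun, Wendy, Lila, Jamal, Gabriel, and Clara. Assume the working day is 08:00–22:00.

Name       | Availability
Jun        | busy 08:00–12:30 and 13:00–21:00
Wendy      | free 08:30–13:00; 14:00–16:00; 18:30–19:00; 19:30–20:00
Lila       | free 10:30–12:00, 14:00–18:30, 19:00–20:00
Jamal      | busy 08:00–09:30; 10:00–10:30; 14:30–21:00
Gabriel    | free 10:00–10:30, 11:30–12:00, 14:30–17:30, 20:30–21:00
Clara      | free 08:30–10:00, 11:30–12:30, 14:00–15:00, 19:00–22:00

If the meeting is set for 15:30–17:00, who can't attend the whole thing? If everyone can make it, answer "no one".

Jun free: 12:30-13:00, 21:00-22:00 (invert busy blocks within the working day).
Wendy free: 08:30-13:00, 14:00-16:00, 18:30-19:00, 19:30-20:00.
Lila free: 10:30-12:00, 14:00-18:30, 19:00-20:00.
Jamal free: 09:30-10:00, 10:30-14:30, 21:00-22:00 (invert busy blocks within the working day).
Gabriel free: 10:00-10:30, 11:30-12:00, 14:30-17:30, 20:30-21:00.
Clara free: 08:30-10:00, 11:30-12:30, 14:00-15:00, 19:00-22:00.
Jun: not fully free for 15:30-17:00. Wendy: not fully free for 15:30-17:00. Lila: free for 15:30-17:00. Jamal: not fully free for 15:30-17:00. Gabriel: free for 15:30-17:00. Clara: not fully free for 15:30-17:00.

Clara, Jamal, Jun, Wendy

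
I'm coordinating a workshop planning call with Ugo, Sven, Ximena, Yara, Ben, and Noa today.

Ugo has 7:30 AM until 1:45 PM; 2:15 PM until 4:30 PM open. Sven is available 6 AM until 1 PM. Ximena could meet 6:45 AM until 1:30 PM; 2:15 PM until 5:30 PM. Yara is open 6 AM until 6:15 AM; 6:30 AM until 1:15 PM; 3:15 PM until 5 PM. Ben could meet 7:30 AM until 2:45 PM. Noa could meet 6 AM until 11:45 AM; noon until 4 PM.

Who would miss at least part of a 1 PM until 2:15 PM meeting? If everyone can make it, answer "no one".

Sven, Ugo, Ximena, Yara

Ugo: not fully free for 13:00-14:15. Sven: not fully free for 13:00-14:15. Ximena: not fully free for 13:00-14:15. Yara: not fully free for 13:00-14:15. Ben: free for 13:00-14:15. Noa: free for 13:00-14:15.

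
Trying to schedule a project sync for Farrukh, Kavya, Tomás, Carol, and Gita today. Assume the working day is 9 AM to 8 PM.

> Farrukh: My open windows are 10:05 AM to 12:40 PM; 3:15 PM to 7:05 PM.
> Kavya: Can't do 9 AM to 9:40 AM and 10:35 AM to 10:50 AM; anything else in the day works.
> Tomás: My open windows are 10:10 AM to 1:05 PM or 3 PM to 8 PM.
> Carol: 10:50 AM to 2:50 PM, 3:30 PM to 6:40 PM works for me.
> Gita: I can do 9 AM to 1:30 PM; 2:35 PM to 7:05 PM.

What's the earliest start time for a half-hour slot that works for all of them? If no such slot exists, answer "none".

Farrukh free: 10:05-12:40, 15:15-19:05.
Kavya free: 09:40-10:35, 10:50-20:00 (invert busy blocks within the working day).
Tomás free: 10:10-13:05, 15:00-20:00.
Carol free: 10:50-14:50, 15:30-18:40.
Gita free: 09:00-13:30, 14:35-19:05.
Farrukh ∩ Kavya: 10:05-10:35, 10:50-12:40, 15:15-19:05.
Farrukh ∩ Kavya ∩ Tomás: 10:10-10:35, 10:50-12:40, 15:15-19:05.
Farrukh ∩ Kavya ∩ Tomás ∩ Carol: 10:50-12:40, 15:30-18:40.
Farrukh ∩ Kavya ∩ Tomás ∩ Carol ∩ Gita: 10:50-12:40, 15:30-18:40.
The first common window of at least 30 minutes is 10:50-12:40, so the earliest start is 10:50.

10:50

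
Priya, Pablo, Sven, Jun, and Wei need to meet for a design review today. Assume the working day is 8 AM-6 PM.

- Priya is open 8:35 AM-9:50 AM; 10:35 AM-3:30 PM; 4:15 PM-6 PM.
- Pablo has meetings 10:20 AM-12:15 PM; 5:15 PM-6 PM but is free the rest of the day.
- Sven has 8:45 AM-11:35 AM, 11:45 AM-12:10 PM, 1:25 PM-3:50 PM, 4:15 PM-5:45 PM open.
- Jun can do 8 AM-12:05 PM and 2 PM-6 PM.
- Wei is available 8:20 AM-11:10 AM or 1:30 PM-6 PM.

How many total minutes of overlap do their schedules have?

215

Priya free: 08:35-09:50, 10:35-15:30, 16:15-18:00.
Pablo free: 08:00-10:20, 12:15-17:15 (invert busy blocks within the working day).
Sven free: 08:45-11:35, 11:45-12:10, 13:25-15:50, 16:15-17:45.
Jun free: 08:00-12:05, 14:00-18:00.
Wei free: 08:20-11:10, 13:30-18:00.
Priya ∩ Pablo: 08:35-09:50, 12:15-15:30, 16:15-17:15.
Priya ∩ Pablo ∩ Sven: 08:45-09:50, 13:25-15:30, 16:15-17:15.
Priya ∩ Pablo ∩ Sven ∩ Jun: 08:45-09:50, 14:00-15:30, 16:15-17:15.
Priya ∩ Pablo ∩ Sven ∩ Jun ∩ Wei: 08:45-09:50, 14:00-15:30, 16:15-17:15.
So the common availability across everyone is 08:45-09:50, 14:00-15:30, 16:15-17:15.
Summing the common windows: 65 + 90 + 60 = 215 minutes.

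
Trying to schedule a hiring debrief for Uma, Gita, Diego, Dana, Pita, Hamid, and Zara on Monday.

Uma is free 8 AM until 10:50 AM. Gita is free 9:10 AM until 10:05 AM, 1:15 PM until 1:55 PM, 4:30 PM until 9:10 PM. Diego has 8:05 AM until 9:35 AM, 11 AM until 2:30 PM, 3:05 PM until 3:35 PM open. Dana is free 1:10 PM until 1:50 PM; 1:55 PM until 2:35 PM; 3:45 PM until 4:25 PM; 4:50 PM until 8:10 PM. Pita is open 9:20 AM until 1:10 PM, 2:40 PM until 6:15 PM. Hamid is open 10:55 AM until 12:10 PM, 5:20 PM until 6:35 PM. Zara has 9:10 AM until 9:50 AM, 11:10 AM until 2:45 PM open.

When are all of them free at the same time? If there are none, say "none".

none

Uma ∩ Gita: 09:10-10:05.
Uma ∩ Gita ∩ Diego: 09:10-09:35.
Uma ∩ Gita ∩ Diego ∩ Dana: ∅.
Uma ∩ Gita ∩ Diego ∩ Dana ∩ Pita: ∅.
Uma ∩ Gita ∩ Diego ∩ Dana ∩ Pita ∩ Hamid: ∅.
Uma ∩ Gita ∩ Diego ∩ Dana ∩ Pita ∩ Hamid ∩ Zara: ∅.
There is no time when everyone is free.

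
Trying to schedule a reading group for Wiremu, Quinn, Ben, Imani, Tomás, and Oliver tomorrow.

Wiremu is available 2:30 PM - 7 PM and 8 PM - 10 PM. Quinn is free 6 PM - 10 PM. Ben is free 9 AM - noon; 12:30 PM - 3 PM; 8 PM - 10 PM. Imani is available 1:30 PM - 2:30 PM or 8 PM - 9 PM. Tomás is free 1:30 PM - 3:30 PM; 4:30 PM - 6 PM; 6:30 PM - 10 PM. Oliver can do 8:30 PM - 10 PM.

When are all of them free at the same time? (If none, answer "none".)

20:30-21:00

Wiremu ∩ Quinn: 18:00-19:00, 20:00-22:00.
Wiremu ∩ Quinn ∩ Ben: 20:00-22:00.
Wiremu ∩ Quinn ∩ Ben ∩ Imani: 20:00-21:00.
Wiremu ∩ Quinn ∩ Ben ∩ Imani ∩ Tomás: 20:00-21:00.
Wiremu ∩ Quinn ∩ Ben ∩ Imani ∩ Tomás ∩ Oliver: 20:30-21:00.
Those are the intersection windows.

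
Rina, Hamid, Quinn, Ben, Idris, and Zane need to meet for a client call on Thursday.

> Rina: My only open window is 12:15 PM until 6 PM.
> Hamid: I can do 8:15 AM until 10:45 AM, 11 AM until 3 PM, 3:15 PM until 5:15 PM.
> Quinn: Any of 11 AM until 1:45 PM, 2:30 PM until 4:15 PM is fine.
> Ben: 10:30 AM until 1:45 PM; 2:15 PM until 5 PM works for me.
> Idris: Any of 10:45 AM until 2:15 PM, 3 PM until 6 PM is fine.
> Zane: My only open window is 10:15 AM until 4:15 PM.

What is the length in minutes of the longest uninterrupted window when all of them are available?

Rina ∩ Hamid: 12:15-15:00, 15:15-17:15.
Rina ∩ Hamid ∩ Quinn: 12:15-13:45, 14:30-15:00, 15:15-16:15.
Rina ∩ Hamid ∩ Quinn ∩ Ben: 12:15-13:45, 14:30-15:00, 15:15-16:15.
Rina ∩ Hamid ∩ Quinn ∩ Ben ∩ Idris: 12:15-13:45, 15:15-16:15.
Rina ∩ Hamid ∩ Quinn ∩ Ben ∩ Idris ∩ Zane: 12:15-13:45, 15:15-16:15.
The longest is 12:15-13:45 at 90 minutes.

90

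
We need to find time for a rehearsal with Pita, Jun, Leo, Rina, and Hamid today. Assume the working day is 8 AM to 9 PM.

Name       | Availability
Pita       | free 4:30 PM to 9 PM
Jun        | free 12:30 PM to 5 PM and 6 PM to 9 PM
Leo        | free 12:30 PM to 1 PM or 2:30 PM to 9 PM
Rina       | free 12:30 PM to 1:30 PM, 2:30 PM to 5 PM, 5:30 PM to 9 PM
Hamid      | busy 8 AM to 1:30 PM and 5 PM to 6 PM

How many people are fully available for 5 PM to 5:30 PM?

2

Pita free: 16:30-21:00.
Jun free: 12:30-17:00, 18:00-21:00.
Leo free: 12:30-13:00, 14:30-21:00.
Rina free: 12:30-13:30, 14:30-17:00, 17:30-21:00.
Hamid free: 13:30-17:00, 18:00-21:00 (invert busy blocks within the working day).
Pita and Leo can make the full 17:00-17:30 slot — that's 2.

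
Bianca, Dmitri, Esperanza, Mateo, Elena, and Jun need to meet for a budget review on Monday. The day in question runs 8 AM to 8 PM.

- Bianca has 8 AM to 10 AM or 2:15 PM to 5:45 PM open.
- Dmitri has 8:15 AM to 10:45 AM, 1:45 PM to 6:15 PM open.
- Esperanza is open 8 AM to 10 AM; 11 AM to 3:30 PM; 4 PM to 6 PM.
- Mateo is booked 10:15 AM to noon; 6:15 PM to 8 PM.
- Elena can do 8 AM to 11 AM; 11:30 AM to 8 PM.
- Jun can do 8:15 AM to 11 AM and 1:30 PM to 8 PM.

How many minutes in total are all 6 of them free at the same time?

285

Bianca free: 08:00-10:00, 14:15-17:45.
Dmitri free: 08:15-10:45, 13:45-18:15.
Esperanza free: 08:00-10:00, 11:00-15:30, 16:00-18:00.
Mateo free: 08:00-10:15, 12:00-18:15 (invert busy blocks within the working day).
Elena free: 08:00-11:00, 11:30-20:00.
Jun free: 08:15-11:00, 13:30-20:00.
Bianca ∩ Dmitri: 08:15-10:00, 14:15-17:45.
Bianca ∩ Dmitri ∩ Esperanza: 08:15-10:00, 14:15-15:30, 16:00-17:45.
Bianca ∩ Dmitri ∩ Esperanza ∩ Mateo: 08:15-10:00, 14:15-15:30, 16:00-17:45.
Bianca ∩ Dmitri ∩ Esperanza ∩ Mateo ∩ Elena: 08:15-10:00, 14:15-15:30, 16:00-17:45.
Bianca ∩ Dmitri ∩ Esperanza ∩ Mateo ∩ Elena ∩ Jun: 08:15-10:00, 14:15-15:30, 16:00-17:45.
Summing the common windows: 105 + 75 + 105 = 285 minutes.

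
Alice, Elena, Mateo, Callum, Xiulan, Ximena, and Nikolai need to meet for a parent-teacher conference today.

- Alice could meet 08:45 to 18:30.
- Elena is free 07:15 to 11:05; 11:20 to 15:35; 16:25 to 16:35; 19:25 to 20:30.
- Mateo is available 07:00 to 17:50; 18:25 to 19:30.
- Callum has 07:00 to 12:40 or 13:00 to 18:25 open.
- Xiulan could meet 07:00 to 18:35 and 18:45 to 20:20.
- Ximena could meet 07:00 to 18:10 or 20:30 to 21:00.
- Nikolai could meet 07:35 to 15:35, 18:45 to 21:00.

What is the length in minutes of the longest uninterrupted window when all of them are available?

155

Alice ∩ Elena: 08:45-11:05, 11:20-15:35, 16:25-16:35.
Alice ∩ Elena ∩ Mateo: 08:45-11:05, 11:20-15:35, 16:25-16:35.
Alice ∩ Elena ∩ Mateo ∩ Callum: 08:45-11:05, 11:20-12:40, 13:00-15:35, 16:25-16:35.
Alice ∩ Elena ∩ Mateo ∩ Callum ∩ Xiulan: 08:45-11:05, 11:20-12:40, 13:00-15:35, 16:25-16:35.
Alice ∩ Elena ∩ Mateo ∩ Callum ∩ Xiulan ∩ Ximena: 08:45-11:05, 11:20-12:40, 13:00-15:35, 16:25-16:35.
Alice ∩ Elena ∩ Mateo ∩ Callum ∩ Xiulan ∩ Ximena ∩ Nikolai: 08:45-11:05, 11:20-12:40, 13:00-15:35.
Those are the intersection windows.
The longest is 13:00-15:35 at 155 minutes.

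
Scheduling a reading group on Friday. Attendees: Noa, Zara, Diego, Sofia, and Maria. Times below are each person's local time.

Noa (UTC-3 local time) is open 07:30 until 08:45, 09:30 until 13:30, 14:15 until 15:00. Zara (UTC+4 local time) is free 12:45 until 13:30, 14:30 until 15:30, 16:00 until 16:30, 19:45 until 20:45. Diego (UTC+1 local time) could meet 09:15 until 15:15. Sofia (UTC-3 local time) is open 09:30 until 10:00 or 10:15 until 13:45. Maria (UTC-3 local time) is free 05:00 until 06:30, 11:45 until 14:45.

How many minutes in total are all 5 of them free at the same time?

Noa in UTC: 10:30-11:45, 12:30-16:30, 17:15-18:00 (add 3h to convert from UTC-3).
Zara in UTC: 08:45-09:30, 10:30-11:30, 12:00-12:30, 15:45-16:45 (subtract 4h to convert from UTC+4).
Diego in UTC: 08:15-14:15 (subtract 1h to convert from UTC+1).
Sofia in UTC: 12:30-13:00, 13:15-16:45 (add 3h to convert from UTC-3).
Maria in UTC: 08:00-09:30, 14:45-17:45 (add 3h to convert from UTC-3).
Noa ∩ Zara: 10:30-11:30, 15:45-16:30.
Noa ∩ Zara ∩ Diego: 10:30-11:30.
Noa ∩ Zara ∩ Diego ∩ Sofia: ∅.
Noa ∩ Zara ∩ Diego ∩ Sofia ∩ Maria: ∅.
There is no time when everyone is free.
There is no common window, so the total is 0 minutes.

0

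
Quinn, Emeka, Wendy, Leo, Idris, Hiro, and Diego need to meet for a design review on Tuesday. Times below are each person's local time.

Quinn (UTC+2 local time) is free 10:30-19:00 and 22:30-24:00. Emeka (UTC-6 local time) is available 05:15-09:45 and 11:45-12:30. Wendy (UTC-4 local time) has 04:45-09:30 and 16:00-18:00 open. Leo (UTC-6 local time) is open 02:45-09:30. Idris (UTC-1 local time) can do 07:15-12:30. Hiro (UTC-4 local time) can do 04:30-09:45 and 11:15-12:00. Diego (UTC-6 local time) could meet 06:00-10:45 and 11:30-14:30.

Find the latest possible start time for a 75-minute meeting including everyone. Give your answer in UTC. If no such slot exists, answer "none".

Quinn in UTC: 08:30-17:00, 20:30-22:00 (subtract 2h to convert from UTC+2).
Emeka in UTC: 11:15-15:45, 17:45-18:30 (add 6h to convert from UTC-6).
Wendy in UTC: 08:45-13:30, 20:00-22:00 (add 4h to convert from UTC-4).
Leo in UTC: 08:45-15:30 (add 6h to convert from UTC-6).
Idris in UTC: 08:15-13:30 (add 1h to convert from UTC-1).
Hiro in UTC: 08:30-13:45, 15:15-16:00 (add 4h to convert from UTC-4).
Diego in UTC: 12:00-16:45, 17:30-20:30 (add 6h to convert from UTC-6).
Quinn ∩ Emeka: 11:15-15:45.
Quinn ∩ Emeka ∩ Wendy: 11:15-13:30.
Quinn ∩ Emeka ∩ Wendy ∩ Leo: 11:15-13:30.
Quinn ∩ Emeka ∩ Wendy ∩ Leo ∩ Idris: 11:15-13:30.
Quinn ∩ Emeka ∩ Wendy ∩ Leo ∩ Idris ∩ Hiro: 11:15-13:30.
Quinn ∩ Emeka ∩ Wendy ∩ Leo ∩ Idris ∩ Hiro ∩ Diego: 12:00-13:30.
Those are the intersection windows.
The last common window of at least 75 minutes is 12:00-13:30; a 75-minute meeting can start as late as 12:15 and still end by 13:30.

12:15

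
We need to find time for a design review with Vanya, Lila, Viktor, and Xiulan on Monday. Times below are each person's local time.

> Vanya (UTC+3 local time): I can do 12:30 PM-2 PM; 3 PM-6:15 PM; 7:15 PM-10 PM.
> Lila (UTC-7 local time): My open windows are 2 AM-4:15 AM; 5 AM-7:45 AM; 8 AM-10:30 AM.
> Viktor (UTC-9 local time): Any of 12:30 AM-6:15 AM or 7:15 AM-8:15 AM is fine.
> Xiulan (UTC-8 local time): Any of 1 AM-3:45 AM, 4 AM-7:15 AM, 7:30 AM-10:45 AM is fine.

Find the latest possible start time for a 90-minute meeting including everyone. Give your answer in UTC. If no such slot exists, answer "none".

13:15

Vanya in UTC: 09:30-11:00, 12:00-15:15, 16:15-19:00 (subtract 3h to convert from UTC+3).
Lila in UTC: 09:00-11:15, 12:00-14:45, 15:00-17:30 (add 7h to convert from UTC-7).
Viktor in UTC: 09:30-15:15, 16:15-17:15 (add 9h to convert from UTC-9).
Xiulan in UTC: 09:00-11:45, 12:00-15:15, 15:30-18:45 (add 8h to convert from UTC-8).
Vanya ∩ Lila: 09:30-11:00, 12:00-14:45, 15:00-15:15, 16:15-17:30.
Vanya ∩ Lila ∩ Viktor: 09:30-11:00, 12:00-14:45, 15:00-15:15, 16:15-17:15.
Vanya ∩ Lila ∩ Viktor ∩ Xiulan: 09:30-11:00, 12:00-14:45, 15:00-15:15, 16:15-17:15.
The last common window of at least 90 minutes is 12:00-14:45; a 90-minute meeting can start as late as 13:15 and still end by 14:45.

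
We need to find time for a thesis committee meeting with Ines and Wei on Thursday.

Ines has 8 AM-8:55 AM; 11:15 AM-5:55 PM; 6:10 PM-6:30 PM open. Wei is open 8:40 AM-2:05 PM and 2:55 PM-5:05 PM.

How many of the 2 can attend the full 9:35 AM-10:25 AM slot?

Wei can make the full 09:35-10:25 slot — that's 1.

1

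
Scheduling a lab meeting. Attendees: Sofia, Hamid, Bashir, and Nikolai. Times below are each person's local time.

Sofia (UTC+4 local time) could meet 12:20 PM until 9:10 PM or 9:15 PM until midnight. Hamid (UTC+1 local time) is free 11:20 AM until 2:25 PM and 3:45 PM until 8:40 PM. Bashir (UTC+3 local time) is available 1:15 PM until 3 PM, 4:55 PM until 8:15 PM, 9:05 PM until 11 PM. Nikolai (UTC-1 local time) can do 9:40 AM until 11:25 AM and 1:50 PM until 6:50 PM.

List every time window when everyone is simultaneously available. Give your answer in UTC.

Sofia in UTC: 08:20-17:10, 17:15-20:00 (subtract 4h to convert from UTC+4).
Hamid in UTC: 10:20-13:25, 14:45-19:40 (subtract 1h to convert from UTC+1).
Bashir in UTC: 10:15-12:00, 13:55-17:15, 18:05-20:00 (subtract 3h to convert from UTC+3).
Nikolai in UTC: 10:40-12:25, 14:50-19:50 (add 1h to convert from UTC-1).
Sofia ∩ Hamid: 10:20-13:25, 14:45-17:10, 17:15-19:40.
Sofia ∩ Hamid ∩ Bashir: 10:20-12:00, 14:45-17:10, 18:05-19:40.
Sofia ∩ Hamid ∩ Bashir ∩ Nikolai: 10:40-12:00, 14:50-17:10, 18:05-19:40.
So the common availability across everyone is 10:40-12:00, 14:50-17:10, 18:05-19:40.

10:40-12:00, 14:50-17:10, 18:05-19:40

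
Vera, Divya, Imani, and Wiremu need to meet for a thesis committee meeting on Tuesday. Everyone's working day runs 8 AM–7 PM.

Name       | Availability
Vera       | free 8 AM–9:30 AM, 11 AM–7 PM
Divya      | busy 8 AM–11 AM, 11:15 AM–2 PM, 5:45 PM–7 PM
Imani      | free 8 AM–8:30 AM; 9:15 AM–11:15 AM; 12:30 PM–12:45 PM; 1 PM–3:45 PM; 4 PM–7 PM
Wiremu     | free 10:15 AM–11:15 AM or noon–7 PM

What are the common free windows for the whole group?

11:00-11:15, 14:00-15:45, 16:00-17:45

Vera free: 08:00-09:30, 11:00-19:00.
Divya free: 11:00-11:15, 14:00-17:45 (invert busy blocks within the working day).
Imani free: 08:00-08:30, 09:15-11:15, 12:30-12:45, 13:00-15:45, 16:00-19:00.
Wiremu free: 10:15-11:15, 12:00-19:00.
Vera ∩ Divya: 11:00-11:15, 14:00-17:45.
Vera ∩ Divya ∩ Imani: 11:00-11:15, 14:00-15:45, 16:00-17:45.
Vera ∩ Divya ∩ Imani ∩ Wiremu: 11:00-11:15, 14:00-15:45, 16:00-17:45.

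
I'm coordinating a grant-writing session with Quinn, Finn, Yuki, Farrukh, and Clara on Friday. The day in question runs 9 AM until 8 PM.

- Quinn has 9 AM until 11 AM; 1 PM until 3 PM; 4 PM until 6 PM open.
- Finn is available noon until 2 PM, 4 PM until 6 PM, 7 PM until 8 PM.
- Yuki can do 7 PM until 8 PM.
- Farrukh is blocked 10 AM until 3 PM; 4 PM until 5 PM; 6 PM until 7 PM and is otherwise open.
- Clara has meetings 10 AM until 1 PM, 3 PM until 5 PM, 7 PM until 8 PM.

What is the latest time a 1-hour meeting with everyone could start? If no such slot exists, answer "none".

none

Quinn free: 09:00-11:00, 13:00-15:00, 16:00-18:00.
Finn free: 12:00-14:00, 16:00-18:00, 19:00-20:00.
Yuki free: 19:00-20:00.
Farrukh free: 09:00-10:00, 15:00-16:00, 17:00-18:00, 19:00-20:00 (invert busy blocks within the working day).
Clara free: 09:00-10:00, 13:00-15:00, 17:00-19:00 (invert busy blocks within the working day).
Quinn ∩ Finn: 13:00-14:00, 16:00-18:00.
Quinn ∩ Finn ∩ Yuki: ∅.
Quinn ∩ Finn ∩ Yuki ∩ Farrukh: ∅.
Quinn ∩ Finn ∩ Yuki ∩ Farrukh ∩ Clara: ∅.
There is no time when everyone is free.
No common window is at least 60 minutes long.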